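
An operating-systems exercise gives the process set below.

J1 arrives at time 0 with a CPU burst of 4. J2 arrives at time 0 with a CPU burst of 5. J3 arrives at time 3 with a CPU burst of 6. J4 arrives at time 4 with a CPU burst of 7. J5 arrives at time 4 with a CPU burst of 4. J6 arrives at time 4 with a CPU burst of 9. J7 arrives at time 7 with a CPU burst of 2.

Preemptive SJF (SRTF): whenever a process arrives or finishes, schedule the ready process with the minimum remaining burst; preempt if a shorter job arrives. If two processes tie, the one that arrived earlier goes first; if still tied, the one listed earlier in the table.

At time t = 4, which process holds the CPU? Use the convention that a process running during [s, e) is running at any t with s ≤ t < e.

J5

Schedule: | J1 0-4 | J5 4-8 | J7 8-10 | J2 10-15 | J3 15-21 | J4 21-28 | J6 28-37 |
Completion: J1=4  J2=15  J3=21  J4=28  J5=8  J6=37  J7=10
Turnaround (C−A): J1=4  J2=15  J3=18  J4=24  J5=4  J6=33  J7=3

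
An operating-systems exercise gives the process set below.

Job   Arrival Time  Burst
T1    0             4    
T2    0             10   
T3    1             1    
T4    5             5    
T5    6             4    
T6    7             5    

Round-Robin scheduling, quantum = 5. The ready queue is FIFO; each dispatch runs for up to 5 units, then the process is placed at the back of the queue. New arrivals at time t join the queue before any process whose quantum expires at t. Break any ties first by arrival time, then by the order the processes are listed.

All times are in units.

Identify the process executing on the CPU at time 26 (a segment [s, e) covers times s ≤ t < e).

Timeline: | T1 0-4 | T2 4-9 | T3 9-10 | T4 10-15 | T5 15-19 | T6 19-24 | T2 24-29 |
Completion: T1=4  T2=29  T3=10  T4=15  T5=19  T6=24
Turnaround (C−A): T1=4  T2=29  T3=9  T4=10  T5=13  T6=17

T2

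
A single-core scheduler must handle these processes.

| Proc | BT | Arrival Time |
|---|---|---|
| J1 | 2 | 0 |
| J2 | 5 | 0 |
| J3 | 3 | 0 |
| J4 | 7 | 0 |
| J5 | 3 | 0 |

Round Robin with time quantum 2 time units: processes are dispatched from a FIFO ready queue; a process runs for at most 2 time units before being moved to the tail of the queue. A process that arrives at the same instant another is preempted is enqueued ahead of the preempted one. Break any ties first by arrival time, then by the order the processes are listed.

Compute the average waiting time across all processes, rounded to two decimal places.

9.60

Schedule: | J1 0-2 | J2 2-4 | J3 4-6 | J4 6-8 | J5 8-10 | J2 10-12 | J3 12-13 | J4 13-15 | J5 15-16 | J2 16-17 | J4 17-20 |
Completion: J1=2  J2=17  J3=13  J4=20  J5=16
Turnaround (C−A): J1=2  J2=17  J3=13  J4=20  J5=16
Waiting times: J1=0, J2=12, J3=10, J4=13, J5=13
Average waiting = (0+12+10+13+13) / 5 = 48/5 = 9.60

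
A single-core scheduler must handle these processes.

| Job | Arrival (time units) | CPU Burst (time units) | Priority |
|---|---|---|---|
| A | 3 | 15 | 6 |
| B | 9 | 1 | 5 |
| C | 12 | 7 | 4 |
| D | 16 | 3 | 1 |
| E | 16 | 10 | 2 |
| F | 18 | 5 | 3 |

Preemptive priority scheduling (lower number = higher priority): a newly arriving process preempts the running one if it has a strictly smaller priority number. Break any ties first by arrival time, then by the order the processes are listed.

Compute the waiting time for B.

0

Schedule: | idle 0-3 | A 3-9 | B 9-10 | A 10-12 | C 12-16 | D 16-19 | E 19-29 | F 29-34 | C 34-37 | A 37-44 |
Completion: A=44  B=10  C=37  D=19  E=29  F=34
Waiting(B) = turnaround − burst = 1 − 1 = 0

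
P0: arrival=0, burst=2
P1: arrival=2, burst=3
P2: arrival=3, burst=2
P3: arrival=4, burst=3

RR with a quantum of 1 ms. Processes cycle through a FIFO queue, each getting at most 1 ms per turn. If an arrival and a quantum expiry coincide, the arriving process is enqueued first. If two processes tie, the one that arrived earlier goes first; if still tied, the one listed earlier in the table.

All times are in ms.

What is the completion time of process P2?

7

Schedule: | P0 0-2 | P1 2-3 | P2 3-4 | P1 4-5 | P3 5-6 | P2 6-7 | P1 7-8 | P3 8-10 |
Completion: P0=2  P1=8  P2=7  P3=10
Turnaround (C−A): P0=2  P1=6  P2=4  P3=6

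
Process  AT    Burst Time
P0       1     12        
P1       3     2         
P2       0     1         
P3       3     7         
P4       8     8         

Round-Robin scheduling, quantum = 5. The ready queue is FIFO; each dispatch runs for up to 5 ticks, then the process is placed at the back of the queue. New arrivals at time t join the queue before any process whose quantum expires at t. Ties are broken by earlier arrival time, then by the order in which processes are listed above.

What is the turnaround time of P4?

Gantt: | P2 0-1 | P0 1-6 | P1 6-8 | P3 8-13 | P0 13-18 | P4 18-23 | P3 23-25 | P0 25-27 | P4 27-30 |
Completion: P0=27  P1=8  P2=1  P3=25  P4=30
Turnaround (C−A): P0=26  P1=5  P2=1  P3=22  P4=22
Turnaround(P4) = completion − arrival = 30 − 8 = 22

22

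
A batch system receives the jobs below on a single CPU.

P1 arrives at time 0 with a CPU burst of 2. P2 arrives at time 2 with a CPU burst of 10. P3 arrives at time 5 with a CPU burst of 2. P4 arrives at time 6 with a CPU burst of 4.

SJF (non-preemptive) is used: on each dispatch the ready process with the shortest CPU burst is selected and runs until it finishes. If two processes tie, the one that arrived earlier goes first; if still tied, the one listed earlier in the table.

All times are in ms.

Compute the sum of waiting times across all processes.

Gantt: | P1 0-2 | P2 2-12 | P3 12-14 | P4 14-18 |
Completion: P1=2  P2=12  P3=14  P4=18
Waiting = turnaround − burst: P1=0, P2=0, P3=7, P4=8
Total waiting = 0 + 0 + 7 + 8 = 15

15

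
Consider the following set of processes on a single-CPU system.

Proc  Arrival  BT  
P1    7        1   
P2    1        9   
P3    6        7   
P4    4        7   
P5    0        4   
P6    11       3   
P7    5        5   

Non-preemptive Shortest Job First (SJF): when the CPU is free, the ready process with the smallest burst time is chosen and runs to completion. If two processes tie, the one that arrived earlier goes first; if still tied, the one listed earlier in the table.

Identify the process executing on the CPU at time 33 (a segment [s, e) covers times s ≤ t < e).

P2

Timeline: | P5 0-4 | P4 4-11 | P1 11-12 | P6 12-15 | P7 15-20 | P3 20-27 | P2 27-36 |
Completion: P1=12  P2=36  P3=27  P4=11  P5=4  P6=15  P7=20
Turnaround (C−A): P1=5  P2=35  P3=21  P4=7  P5=4  P6=4  P7=15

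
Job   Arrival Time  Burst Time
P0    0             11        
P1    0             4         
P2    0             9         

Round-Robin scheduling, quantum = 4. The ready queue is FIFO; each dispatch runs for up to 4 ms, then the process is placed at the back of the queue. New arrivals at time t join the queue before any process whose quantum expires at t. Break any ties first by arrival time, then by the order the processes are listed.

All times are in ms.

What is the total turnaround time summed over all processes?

Schedule: | P0 0-4 | P1 4-8 | P2 8-12 | P0 12-16 | P2 16-20 | P0 20-23 | P2 23-24 |
Completion: P0=23  P1=8  P2=24
Turnaround (C−A): P0=23  P1=8  P2=24
Turnaround = completion − arrival: P0=23, P1=8, P2=24
Total turnaround = 23 + 8 + 24 = 55

55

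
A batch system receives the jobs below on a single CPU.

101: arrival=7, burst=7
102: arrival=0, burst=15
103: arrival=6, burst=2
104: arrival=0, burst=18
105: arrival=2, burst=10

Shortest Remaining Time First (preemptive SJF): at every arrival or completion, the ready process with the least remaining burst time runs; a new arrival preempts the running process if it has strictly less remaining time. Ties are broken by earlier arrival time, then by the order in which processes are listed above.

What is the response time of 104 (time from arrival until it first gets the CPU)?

34

Schedule: | 102 0-2 | 105 2-6 | 103 6-8 | 105 8-14 | 101 14-21 | 102 21-34 | 104 34-52 |
Completion: 101=21  102=34  103=8  104=52  105=14
Response(104) = first start − arrival = 34 − 0 = 34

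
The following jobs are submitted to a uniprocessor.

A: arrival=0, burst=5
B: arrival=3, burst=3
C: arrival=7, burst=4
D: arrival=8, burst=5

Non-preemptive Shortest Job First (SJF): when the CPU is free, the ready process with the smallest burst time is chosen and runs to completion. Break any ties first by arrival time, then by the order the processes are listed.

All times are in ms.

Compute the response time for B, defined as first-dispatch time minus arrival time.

2

Timeline: | A 0-5 | B 5-8 | C 8-12 | D 12-17 |
Completion: A=5  B=8  C=12  D=17
Turnaround (C−A): A=5  B=5  C=5  D=9
Response(B) = first start − arrival = 5 − 3 = 2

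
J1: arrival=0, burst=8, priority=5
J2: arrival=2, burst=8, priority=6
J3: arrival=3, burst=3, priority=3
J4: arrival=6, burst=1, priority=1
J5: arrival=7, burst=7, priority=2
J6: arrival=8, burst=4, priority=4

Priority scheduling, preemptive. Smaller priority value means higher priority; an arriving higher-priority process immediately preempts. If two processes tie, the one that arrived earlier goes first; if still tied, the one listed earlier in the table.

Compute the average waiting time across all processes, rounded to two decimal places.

7.00

Timeline: | J1 0-3 | J3 3-6 | J4 6-7 | J5 7-14 | J6 14-18 | J1 18-23 | J2 23-31 |
Completion: J1=23  J2=31  J3=6  J4=7  J5=14  J6=18
Turnaround (C−A): J1=23  J2=29  J3=3  J4=1  J5=7  J6=10
Waiting times: J1=15, J2=21, J3=0, J4=0, J5=0, J6=6
Average waiting = (15+21+0+0+0+6) / 6 = 42/6 = 7.00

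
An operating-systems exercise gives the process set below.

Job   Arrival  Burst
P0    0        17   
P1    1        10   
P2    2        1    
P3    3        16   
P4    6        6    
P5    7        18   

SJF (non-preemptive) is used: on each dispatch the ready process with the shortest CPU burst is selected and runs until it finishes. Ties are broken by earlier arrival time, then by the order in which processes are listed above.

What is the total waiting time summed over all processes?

Gantt: | P0 0-17 | P2 17-18 | P4 18-24 | P1 24-34 | P3 34-50 | P5 50-68 |
Completion: P0=17  P1=34  P2=18  P3=50  P4=24  P5=68
Waiting = turnaround − burst: P0=0, P1=23, P2=15, P3=31, P4=12, P5=43
Total waiting = 0 + 23 + 15 + 31 + 12 + 43 = 124

124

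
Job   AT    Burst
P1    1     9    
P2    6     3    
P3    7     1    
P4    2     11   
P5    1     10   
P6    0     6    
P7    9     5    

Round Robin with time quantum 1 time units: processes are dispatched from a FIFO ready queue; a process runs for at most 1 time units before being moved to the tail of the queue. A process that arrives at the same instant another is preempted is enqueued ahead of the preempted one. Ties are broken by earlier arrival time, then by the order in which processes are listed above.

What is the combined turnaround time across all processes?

198

Gantt: | P6 0-1 | P1 1-2 | P5 2-3 | P6 3-4 | P4 4-5 | P1 5-6 | P5 6-7 | P6 7-8 | P4 8-9 | P2 9-10 | P1 10-11 | P3 11-12 | P5 12-13 | P6 13-14 | P7 14-15 | P4 15-16 | P2 16-17 | P1 17-18 | P5 18-19 | P6 19-20 | P7 20-21 | P4 21-22 | P2 22-23 | P1 23-24 | P5 24-25 | P6 25-26 | P7 26-27 | P4 27-28 | P1 28-29 | P5 29-30 | P7 30-31 | P4 31-32 | P1 32-33 | P5 33-34 | P7 34-35 | P4 35-36 | P1 36-37 | P5 37-38 | P4 38-39 | P1 39-40 | P5 40-41 | P4 41-42 | P5 42-43 | P4 43-45 |
Completion: P1=40  P2=23  P3=12  P4=45  P5=43  P6=26  P7=35
Turnaround = completion − arrival: P1=39, P2=17, P3=5, P4=43, P5=42, P6=26, P7=26
Total turnaround = 39 + 17 + 5 + 43 + 42 + 26 + 26 = 198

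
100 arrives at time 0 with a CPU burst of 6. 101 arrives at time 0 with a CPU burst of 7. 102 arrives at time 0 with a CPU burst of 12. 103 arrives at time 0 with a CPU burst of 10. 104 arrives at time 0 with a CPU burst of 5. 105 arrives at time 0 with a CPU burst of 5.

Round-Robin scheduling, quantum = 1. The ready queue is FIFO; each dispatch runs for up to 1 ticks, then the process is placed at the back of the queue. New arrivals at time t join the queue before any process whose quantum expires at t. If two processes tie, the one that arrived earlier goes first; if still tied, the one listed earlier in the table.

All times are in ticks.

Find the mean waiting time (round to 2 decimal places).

Timeline: | 100 0-1 | 101 1-2 | 102 2-3 | 103 3-4 | 104 4-5 | 105 5-6 | 100 6-7 | 101 7-8 | 102 8-9 | 103 9-10 | 104 10-11 | 105 11-12 | 100 12-13 | 101 13-14 | 102 14-15 | 103 15-16 | 104 16-17 | 105 17-18 | 100 18-19 | 101 19-20 | 102 20-21 | 103 21-22 | 104 22-23 | 105 23-24 | 100 24-25 | 101 25-26 | 102 26-27 | 103 27-28 | 104 28-29 | 105 29-30 | 100 30-31 | 101 31-32 | 102 32-33 | 103 33-34 | 101 34-35 | 102 35-36 | 103 36-37 | 102 37-38 | 103 38-39 | 102 39-40 | 103 40-41 | 102 41-42 | 103 42-43 | 102 43-45 |
Completion: 100=31  101=35  102=45  103=43  104=29  105=30
Waiting times: 100=25, 101=28, 102=33, 103=33, 104=24, 105=25
Average waiting = (25+28+33+33+24+25) / 6 = 168/6 = 28.00

28.00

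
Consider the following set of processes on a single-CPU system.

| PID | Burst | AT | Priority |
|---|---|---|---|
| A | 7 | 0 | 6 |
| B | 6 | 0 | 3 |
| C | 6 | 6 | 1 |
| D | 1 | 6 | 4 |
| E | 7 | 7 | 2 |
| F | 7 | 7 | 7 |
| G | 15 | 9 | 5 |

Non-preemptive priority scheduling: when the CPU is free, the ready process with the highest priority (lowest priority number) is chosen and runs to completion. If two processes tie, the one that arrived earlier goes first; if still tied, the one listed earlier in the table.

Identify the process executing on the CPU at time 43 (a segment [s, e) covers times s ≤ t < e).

F

Gantt: | B 0-6 | C 6-12 | E 12-19 | D 19-20 | G 20-35 | A 35-42 | F 42-49 |
Completion: A=42  B=6  C=12  D=20  E=19  F=49  G=35
Turnaround (C−A): A=42  B=6  C=6  D=14  E=12  F=42  G=26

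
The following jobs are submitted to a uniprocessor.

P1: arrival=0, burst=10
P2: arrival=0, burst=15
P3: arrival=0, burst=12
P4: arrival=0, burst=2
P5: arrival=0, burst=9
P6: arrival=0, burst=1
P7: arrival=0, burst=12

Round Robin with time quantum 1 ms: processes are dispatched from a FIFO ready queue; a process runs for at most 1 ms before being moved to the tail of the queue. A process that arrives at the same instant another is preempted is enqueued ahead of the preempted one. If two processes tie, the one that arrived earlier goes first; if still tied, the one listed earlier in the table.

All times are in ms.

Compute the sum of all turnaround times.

Timeline: | P1 0-1 | P2 1-2 | P3 2-3 | P4 3-4 | P5 4-5 | P6 5-6 | P7 6-7 | P1 7-8 | P2 8-9 | P3 9-10 | P4 10-11 | P5 11-12 | P7 12-13 | P1 13-14 | P2 14-15 | P3 15-16 | P5 16-17 | P7 17-18 | P1 18-19 | P2 19-20 | P3 20-21 | P5 21-22 | P7 22-23 | P1 23-24 | P2 24-25 | P3 25-26 | P5 26-27 | P7 27-28 | P1 28-29 | P2 29-30 | P3 30-31 | P5 31-32 | P7 32-33 | P1 33-34 | P2 34-35 | P3 35-36 | P5 36-37 | P7 37-38 | P1 38-39 | P2 39-40 | P3 40-41 | P5 41-42 | P7 42-43 | P1 43-44 | P2 44-45 | P3 45-46 | P5 46-47 | P7 47-48 | P1 48-49 | P2 49-50 | P3 50-51 | P7 51-52 | P2 52-53 | P3 53-54 | P7 54-55 | P2 55-56 | P3 56-57 | P7 57-58 | P2 58-61 |
Completion: P1=49  P2=61  P3=57  P4=11  P5=47  P6=6  P7=58
Turnaround = completion − arrival: P1=49, P2=61, P3=57, P4=11, P5=47, P6=6, P7=58
Total turnaround = 49 + 61 + 57 + 11 + 47 + 6 + 58 = 289

289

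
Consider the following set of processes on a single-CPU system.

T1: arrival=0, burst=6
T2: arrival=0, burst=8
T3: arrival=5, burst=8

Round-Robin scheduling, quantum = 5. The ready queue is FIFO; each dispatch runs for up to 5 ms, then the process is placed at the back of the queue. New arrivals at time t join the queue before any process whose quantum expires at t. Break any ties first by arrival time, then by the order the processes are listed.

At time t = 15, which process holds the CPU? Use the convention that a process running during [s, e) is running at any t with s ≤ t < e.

T1

Gantt: | T1 0-5 | T2 5-10 | T3 10-15 | T1 15-16 | T2 16-19 | T3 19-22 |
Completion: T1=16  T2=19  T3=22
Turnaround (C−A): T1=16  T2=19  T3=17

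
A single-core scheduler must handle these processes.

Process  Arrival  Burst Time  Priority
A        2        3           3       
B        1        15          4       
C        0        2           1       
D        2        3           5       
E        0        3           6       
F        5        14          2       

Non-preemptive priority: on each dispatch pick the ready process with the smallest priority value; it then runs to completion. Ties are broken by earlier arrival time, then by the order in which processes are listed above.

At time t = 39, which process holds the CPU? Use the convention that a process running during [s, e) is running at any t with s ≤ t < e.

Timeline: | C 0-2 | A 2-5 | F 5-19 | B 19-34 | D 34-37 | E 37-40 |
Completion: A=5  B=34  C=2  D=37  E=40  F=19

E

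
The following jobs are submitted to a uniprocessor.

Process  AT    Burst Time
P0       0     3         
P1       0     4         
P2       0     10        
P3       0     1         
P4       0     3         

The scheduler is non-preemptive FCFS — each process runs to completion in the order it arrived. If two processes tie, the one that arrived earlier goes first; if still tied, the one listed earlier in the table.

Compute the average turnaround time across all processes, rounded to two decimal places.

13.20

Timeline: | P0 0-3 | P1 3-7 | P2 7-17 | P3 17-18 | P4 18-21 |
Completion: P0=3  P1=7  P2=17  P3=18  P4=21
Turnaround (C−A): P0=3  P1=7  P2=17  P3=18  P4=21
Turnaround times: P0=3, P1=7, P2=17, P3=18, P4=21
Average turnaround = (3+7+17+18+21) / 5 = 66/5 = 13.20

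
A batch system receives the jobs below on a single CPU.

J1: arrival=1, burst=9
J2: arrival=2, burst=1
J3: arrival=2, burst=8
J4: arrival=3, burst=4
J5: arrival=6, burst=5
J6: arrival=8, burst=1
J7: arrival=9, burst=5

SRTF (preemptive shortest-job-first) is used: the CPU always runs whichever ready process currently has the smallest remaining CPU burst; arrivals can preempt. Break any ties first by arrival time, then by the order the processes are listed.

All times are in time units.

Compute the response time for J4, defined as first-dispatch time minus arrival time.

0

Schedule: | idle 0-1 | J1 1-2 | J2 2-3 | J4 3-7 | J5 7-8 | J6 8-9 | J5 9-13 | J7 13-18 | J1 18-26 | J3 26-34 |
Completion: J1=26  J2=3  J3=34  J4=7  J5=13  J6=9  J7=18
Turnaround (C−A): J1=25  J2=1  J3=32  J4=4  J5=7  J6=1  J7=9
Response(J4) = first start − arrival = 3 − 3 = 0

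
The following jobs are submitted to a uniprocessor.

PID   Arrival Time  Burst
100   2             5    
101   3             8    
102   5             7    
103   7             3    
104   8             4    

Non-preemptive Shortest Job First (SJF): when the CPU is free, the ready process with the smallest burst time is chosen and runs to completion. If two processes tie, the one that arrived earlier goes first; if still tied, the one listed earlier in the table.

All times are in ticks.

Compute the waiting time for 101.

18

Gantt: | idle 0-2 | 100 2-7 | 103 7-10 | 104 10-14 | 102 14-21 | 101 21-29 |
Completion: 100=7  101=29  102=21  103=10  104=14
Turnaround (C−A): 100=5  101=26  102=16  103=3  104=6
Waiting(101) = turnaround − burst = 26 − 8 = 18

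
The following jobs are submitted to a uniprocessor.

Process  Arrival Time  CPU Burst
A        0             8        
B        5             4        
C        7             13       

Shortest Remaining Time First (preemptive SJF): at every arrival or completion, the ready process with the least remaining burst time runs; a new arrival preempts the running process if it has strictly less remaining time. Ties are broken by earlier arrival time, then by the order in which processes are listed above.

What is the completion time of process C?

Timeline: | A 0-8 | B 8-12 | C 12-25 |
Completion: A=8  B=12  C=25
Turnaround (C−A): A=8  B=7  C=18

25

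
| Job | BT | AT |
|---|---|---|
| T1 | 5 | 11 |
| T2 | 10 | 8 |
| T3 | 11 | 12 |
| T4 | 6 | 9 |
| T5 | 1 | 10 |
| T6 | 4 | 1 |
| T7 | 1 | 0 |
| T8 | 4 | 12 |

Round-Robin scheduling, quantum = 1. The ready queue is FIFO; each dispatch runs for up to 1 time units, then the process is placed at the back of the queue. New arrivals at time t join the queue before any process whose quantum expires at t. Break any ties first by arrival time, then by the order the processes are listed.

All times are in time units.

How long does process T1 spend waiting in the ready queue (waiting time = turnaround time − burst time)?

Schedule: | T7 0-1 | T6 1-5 | idle 5-8 | T2 8-9 | T4 9-10 | T2 10-11 | T5 11-12 | T4 12-13 | T1 13-14 | T2 14-15 | T3 15-16 | T8 16-17 | T4 17-18 | T1 18-19 | T2 19-20 | T3 20-21 | T8 21-22 | T4 22-23 | T1 23-24 | T2 24-25 | T3 25-26 | T8 26-27 | T4 27-28 | T1 28-29 | T2 29-30 | T3 30-31 | T8 31-32 | T4 32-33 | T1 33-34 | T2 34-35 | T3 35-36 | T2 36-37 | T3 37-38 | T2 38-39 | T3 39-40 | T2 40-41 | T3 41-45 |
Completion: T1=34  T2=41  T3=45  T4=33  T5=12  T6=5  T7=1  T8=32
Waiting(T1) = turnaround − burst = 23 − 5 = 18

18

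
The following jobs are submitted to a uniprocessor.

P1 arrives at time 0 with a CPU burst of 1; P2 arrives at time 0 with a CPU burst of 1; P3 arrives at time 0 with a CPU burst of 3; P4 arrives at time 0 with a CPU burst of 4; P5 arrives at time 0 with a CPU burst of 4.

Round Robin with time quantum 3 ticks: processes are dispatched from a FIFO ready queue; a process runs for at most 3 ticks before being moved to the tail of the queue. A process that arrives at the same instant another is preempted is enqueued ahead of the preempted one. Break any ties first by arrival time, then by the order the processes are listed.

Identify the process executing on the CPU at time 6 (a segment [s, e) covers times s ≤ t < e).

Schedule: | P1 0-1 | P2 1-2 | P3 2-5 | P4 5-8 | P5 8-11 | P4 11-12 | P5 12-13 |
Completion: P1=1  P2=2  P3=5  P4=12  P5=13

P4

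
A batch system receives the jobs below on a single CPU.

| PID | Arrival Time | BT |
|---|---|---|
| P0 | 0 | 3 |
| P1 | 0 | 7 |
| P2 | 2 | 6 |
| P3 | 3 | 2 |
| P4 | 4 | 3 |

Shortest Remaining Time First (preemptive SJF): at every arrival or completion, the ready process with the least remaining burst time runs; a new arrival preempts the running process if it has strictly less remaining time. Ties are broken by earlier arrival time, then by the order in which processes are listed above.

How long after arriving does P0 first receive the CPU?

0

Timeline: | P0 0-3 | P3 3-5 | P4 5-8 | P2 8-14 | P1 14-21 |
Completion: P0=3  P1=21  P2=14  P3=5  P4=8
Response(P0) = first start − arrival = 0 − 0 = 0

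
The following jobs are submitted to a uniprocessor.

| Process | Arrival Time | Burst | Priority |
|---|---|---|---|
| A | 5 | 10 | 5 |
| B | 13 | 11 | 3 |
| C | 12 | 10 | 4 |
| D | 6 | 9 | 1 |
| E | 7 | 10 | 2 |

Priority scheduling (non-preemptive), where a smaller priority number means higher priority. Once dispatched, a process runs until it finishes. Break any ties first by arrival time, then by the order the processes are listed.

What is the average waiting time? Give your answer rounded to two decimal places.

16.00

Gantt: | idle 0-5 | A 5-15 | D 15-24 | E 24-34 | B 34-45 | C 45-55 |
Completion: A=15  B=45  C=55  D=24  E=34
Waiting times: A=0, B=21, C=33, D=9, E=17
Average waiting = (0+21+33+9+17) / 5 = 80/5 = 16.00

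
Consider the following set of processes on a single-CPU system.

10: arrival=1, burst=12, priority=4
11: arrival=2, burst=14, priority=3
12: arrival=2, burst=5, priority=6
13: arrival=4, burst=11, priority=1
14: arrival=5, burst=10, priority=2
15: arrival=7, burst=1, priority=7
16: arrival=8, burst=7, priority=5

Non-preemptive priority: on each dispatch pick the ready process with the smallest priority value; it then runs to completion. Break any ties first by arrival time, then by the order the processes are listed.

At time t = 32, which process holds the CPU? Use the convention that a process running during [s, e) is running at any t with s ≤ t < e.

14

Timeline: | idle 0-1 | 10 1-13 | 13 13-24 | 14 24-34 | 11 34-48 | 16 48-55 | 12 55-60 | 15 60-61 |
Completion: 10=13  11=48  12=60  13=24  14=34  15=61  16=55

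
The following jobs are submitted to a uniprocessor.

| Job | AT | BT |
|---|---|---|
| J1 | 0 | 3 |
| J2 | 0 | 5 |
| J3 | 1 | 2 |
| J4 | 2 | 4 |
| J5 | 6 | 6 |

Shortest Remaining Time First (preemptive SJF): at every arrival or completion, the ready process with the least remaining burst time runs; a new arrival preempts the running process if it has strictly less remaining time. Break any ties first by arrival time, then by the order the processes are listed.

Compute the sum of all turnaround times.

42

Gantt: | J1 0-3 | J3 3-5 | J4 5-9 | J2 9-14 | J5 14-20 |
Completion: J1=3  J2=14  J3=5  J4=9  J5=20
Turnaround (C−A): J1=3  J2=14  J3=4  J4=7  J5=14
Turnaround = completion − arrival: J1=3, J2=14, J3=4, J4=7, J5=14
Total turnaround = 3 + 14 + 4 + 7 + 14 = 42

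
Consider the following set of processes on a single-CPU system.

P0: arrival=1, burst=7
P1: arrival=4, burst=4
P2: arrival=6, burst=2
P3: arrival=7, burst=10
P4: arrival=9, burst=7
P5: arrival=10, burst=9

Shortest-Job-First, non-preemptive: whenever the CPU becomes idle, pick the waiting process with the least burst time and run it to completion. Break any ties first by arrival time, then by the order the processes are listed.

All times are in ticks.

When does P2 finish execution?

Timeline: | idle 0-1 | P0 1-8 | P2 8-10 | P1 10-14 | P4 14-21 | P5 21-30 | P3 30-40 |
Completion: P0=8  P1=14  P2=10  P3=40  P4=21  P5=30
Turnaround (C−A): P0=7  P1=10  P2=4  P3=33  P4=12  P5=20

10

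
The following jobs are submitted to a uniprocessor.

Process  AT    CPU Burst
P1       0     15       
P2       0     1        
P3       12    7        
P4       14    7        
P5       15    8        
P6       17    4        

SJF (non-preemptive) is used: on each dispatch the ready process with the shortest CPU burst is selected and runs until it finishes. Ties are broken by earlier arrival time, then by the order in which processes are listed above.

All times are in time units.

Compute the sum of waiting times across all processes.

Timeline: | P2 0-1 | P1 1-16 | P3 16-23 | P6 23-27 | P4 27-34 | P5 34-42 |
Completion: P1=16  P2=1  P3=23  P4=34  P5=42  P6=27
Waiting = turnaround − burst: P1=1, P2=0, P3=4, P4=13, P5=19, P6=6
Total waiting = 1 + 0 + 4 + 13 + 19 + 6 = 43

43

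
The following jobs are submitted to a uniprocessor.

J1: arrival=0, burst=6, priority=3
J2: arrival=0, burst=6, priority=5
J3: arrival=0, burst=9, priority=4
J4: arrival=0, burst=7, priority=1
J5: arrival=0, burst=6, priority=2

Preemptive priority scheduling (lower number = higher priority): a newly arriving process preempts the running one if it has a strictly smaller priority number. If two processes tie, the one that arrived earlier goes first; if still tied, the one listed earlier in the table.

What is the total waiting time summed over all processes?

Schedule: | J4 0-7 | J5 7-13 | J1 13-19 | J3 19-28 | J2 28-34 |
Completion: J1=19  J2=34  J3=28  J4=7  J5=13
Waiting = turnaround − burst: J1=13, J2=28, J3=19, J4=0, J5=7
Total waiting = 13 + 28 + 19 + 0 + 7 = 67

67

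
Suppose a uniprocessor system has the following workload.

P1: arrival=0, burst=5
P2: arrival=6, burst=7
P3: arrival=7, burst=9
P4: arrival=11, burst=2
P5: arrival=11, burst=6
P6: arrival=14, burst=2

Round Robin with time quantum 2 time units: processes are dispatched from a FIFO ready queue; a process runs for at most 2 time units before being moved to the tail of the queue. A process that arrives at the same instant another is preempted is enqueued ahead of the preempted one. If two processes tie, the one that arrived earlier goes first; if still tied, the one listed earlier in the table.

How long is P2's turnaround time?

Schedule: | P1 0-5 | idle 5-6 | P2 6-8 | P3 8-10 | P2 10-12 | P3 12-14 | P4 14-16 | P5 16-18 | P2 18-20 | P6 20-22 | P3 22-24 | P5 24-26 | P2 26-27 | P3 27-29 | P5 29-31 | P3 31-32 |
Completion: P1=5  P2=27  P3=32  P4=16  P5=31  P6=22
Turnaround (C−A): P1=5  P2=21  P3=25  P4=5  P5=20  P6=8
Turnaround(P2) = completion − arrival = 27 − 6 = 21

21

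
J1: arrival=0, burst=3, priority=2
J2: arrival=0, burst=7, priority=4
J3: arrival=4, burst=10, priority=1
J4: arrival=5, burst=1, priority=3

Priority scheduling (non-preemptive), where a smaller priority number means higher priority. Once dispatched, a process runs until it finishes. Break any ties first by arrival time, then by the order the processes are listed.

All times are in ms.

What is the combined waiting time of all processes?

Timeline: | J1 0-3 | J2 3-10 | J3 10-20 | J4 20-21 |
Completion: J1=3  J2=10  J3=20  J4=21
Turnaround (C−A): J1=3  J2=10  J3=16  J4=16
Waiting = turnaround − burst: J1=0, J2=3, J3=6, J4=15
Total waiting = 0 + 3 + 6 + 15 = 24

24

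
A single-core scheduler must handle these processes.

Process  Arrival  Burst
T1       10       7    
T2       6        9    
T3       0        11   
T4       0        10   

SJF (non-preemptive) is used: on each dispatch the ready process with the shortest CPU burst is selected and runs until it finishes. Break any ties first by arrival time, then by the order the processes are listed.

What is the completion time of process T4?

Schedule: | T4 0-10 | T1 10-17 | T2 17-26 | T3 26-37 |
Completion: T1=17  T2=26  T3=37  T4=10
Turnaround (C−A): T1=7  T2=20  T3=37  T4=10

10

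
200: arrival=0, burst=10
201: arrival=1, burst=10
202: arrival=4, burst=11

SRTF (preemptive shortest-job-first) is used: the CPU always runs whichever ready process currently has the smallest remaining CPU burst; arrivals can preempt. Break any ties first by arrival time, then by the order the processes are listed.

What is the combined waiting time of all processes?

Gantt: | 200 0-10 | 201 10-20 | 202 20-31 |
Completion: 200=10  201=20  202=31
Waiting = turnaround − burst: 200=0, 201=9, 202=16
Total waiting = 0 + 9 + 16 = 25

25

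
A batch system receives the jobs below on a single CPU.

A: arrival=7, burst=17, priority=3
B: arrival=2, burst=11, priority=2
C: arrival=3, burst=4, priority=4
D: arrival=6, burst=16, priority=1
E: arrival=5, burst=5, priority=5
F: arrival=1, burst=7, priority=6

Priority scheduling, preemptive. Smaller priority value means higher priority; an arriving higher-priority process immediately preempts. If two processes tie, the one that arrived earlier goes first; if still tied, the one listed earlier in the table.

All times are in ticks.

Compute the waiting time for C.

43

Gantt: | idle 0-1 | F 1-2 | B 2-6 | D 6-22 | B 22-29 | A 29-46 | C 46-50 | E 50-55 | F 55-61 |
Completion: A=46  B=29  C=50  D=22  E=55  F=61
Turnaround (C−A): A=39  B=27  C=47  D=16  E=50  F=60
Waiting(C) = turnaround − burst = 47 − 4 = 43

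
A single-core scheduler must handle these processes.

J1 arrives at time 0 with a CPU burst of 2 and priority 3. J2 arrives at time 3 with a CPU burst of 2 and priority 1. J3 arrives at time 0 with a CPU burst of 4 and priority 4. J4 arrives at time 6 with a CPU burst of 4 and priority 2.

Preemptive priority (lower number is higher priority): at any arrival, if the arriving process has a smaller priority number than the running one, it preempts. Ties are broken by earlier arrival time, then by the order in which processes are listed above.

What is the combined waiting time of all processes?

8

Gantt: | J1 0-2 | J3 2-3 | J2 3-5 | J3 5-6 | J4 6-10 | J3 10-12 |
Completion: J1=2  J2=5  J3=12  J4=10
Turnaround (C−A): J1=2  J2=2  J3=12  J4=4
Waiting = turnaround − burst: J1=0, J2=0, J3=8, J4=0
Total waiting = 0 + 0 + 8 + 0 = 8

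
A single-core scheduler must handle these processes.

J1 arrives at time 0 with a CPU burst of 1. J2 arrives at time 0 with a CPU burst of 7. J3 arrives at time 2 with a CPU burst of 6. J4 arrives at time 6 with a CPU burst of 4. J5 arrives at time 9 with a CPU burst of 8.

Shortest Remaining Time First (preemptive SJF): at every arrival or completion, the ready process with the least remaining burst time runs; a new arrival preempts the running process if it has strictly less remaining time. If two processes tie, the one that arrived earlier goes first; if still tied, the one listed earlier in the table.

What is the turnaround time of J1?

Timeline: | J1 0-1 | J2 1-8 | J4 8-12 | J3 12-18 | J5 18-26 |
Completion: J1=1  J2=8  J3=18  J4=12  J5=26
Turnaround(J1) = completion − arrival = 1 − 0 = 1

1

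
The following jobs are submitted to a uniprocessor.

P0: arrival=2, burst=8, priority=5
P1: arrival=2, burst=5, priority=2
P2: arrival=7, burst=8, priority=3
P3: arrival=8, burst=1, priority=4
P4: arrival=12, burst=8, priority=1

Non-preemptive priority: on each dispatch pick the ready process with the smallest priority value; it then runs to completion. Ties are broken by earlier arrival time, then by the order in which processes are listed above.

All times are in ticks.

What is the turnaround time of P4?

Gantt: | idle 0-2 | P1 2-7 | P2 7-15 | P4 15-23 | P3 23-24 | P0 24-32 |
Completion: P0=32  P1=7  P2=15  P3=24  P4=23
Turnaround(P4) = completion − arrival = 23 − 12 = 11

11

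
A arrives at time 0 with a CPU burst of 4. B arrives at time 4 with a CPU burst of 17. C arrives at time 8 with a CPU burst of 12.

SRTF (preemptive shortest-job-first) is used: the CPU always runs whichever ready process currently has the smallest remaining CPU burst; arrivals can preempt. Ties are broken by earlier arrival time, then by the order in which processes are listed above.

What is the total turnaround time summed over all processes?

Schedule: | A 0-4 | B 4-8 | C 8-20 | B 20-33 |
Completion: A=4  B=33  C=20
Turnaround (C−A): A=4  B=29  C=12
Turnaround = completion − arrival: A=4, B=29, C=12
Total turnaround = 4 + 29 + 12 = 45

45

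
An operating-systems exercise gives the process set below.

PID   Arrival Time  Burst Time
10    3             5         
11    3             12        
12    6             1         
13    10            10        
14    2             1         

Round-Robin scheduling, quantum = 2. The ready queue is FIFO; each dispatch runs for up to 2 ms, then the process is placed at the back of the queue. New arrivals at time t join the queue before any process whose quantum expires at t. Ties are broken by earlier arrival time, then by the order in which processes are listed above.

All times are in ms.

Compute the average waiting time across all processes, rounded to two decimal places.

Schedule: | idle 0-2 | 14 2-3 | 10 3-5 | 11 5-7 | 10 7-9 | 12 9-10 | 11 10-12 | 10 12-13 | 13 13-15 | 11 15-17 | 13 17-19 | 11 19-21 | 13 21-23 | 11 23-25 | 13 25-27 | 11 27-29 | 13 29-31 |
Completion: 10=13  11=29  12=10  13=31  14=3
Waiting times: 10=5, 11=14, 12=3, 13=11, 14=0
Average waiting = (5+14+3+11+0) / 5 = 33/5 = 6.60

6.60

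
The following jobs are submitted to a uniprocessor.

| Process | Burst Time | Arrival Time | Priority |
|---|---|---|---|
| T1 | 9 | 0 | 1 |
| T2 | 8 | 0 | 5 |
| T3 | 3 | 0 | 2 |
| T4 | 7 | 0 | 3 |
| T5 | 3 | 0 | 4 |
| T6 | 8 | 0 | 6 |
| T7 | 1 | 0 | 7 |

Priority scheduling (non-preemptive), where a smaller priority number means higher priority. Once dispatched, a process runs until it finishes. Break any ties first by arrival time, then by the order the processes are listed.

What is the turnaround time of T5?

22

Timeline: | T1 0-9 | T3 9-12 | T4 12-19 | T5 19-22 | T2 22-30 | T6 30-38 | T7 38-39 |
Completion: T1=9  T2=30  T3=12  T4=19  T5=22  T6=38  T7=39
Turnaround(T5) = completion − arrival = 22 − 0 = 22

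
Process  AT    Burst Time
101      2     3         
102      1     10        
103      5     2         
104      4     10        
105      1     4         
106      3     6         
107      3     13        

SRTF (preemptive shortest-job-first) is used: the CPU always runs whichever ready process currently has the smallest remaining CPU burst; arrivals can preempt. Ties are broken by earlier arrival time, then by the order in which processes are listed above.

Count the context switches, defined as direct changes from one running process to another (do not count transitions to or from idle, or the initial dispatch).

6

Gantt: | idle 0-1 | 105 1-5 | 103 5-7 | 101 7-10 | 106 10-16 | 102 16-26 | 104 26-36 | 107 36-49 |
Completion: 101=10  102=26  103=7  104=36  105=5  106=16  107=49
Turnaround (C−A): 101=8  102=25  103=2  104=32  105=4  106=13  107=46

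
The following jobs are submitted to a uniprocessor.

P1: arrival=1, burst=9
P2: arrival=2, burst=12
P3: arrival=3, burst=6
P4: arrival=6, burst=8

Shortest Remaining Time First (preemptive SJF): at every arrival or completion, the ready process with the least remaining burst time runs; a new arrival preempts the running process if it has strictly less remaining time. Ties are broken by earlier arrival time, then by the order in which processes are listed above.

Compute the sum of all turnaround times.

73

Schedule: | idle 0-1 | P1 1-3 | P3 3-9 | P1 9-16 | P4 16-24 | P2 24-36 |
Completion: P1=16  P2=36  P3=9  P4=24
Turnaround = completion − arrival: P1=15, P2=34, P3=6, P4=18
Total turnaround = 15 + 34 + 6 + 18 = 73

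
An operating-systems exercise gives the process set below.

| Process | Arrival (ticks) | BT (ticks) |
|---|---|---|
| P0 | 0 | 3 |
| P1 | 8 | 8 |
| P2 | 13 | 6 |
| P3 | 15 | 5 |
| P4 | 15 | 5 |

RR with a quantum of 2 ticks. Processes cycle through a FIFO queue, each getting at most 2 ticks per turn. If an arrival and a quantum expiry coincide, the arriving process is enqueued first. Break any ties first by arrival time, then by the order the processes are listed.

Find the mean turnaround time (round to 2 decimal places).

Timeline: | P0 0-3 | idle 3-8 | P1 8-14 | P2 14-16 | P1 16-18 | P3 18-20 | P4 20-22 | P2 22-24 | P3 24-26 | P4 26-28 | P2 28-30 | P3 30-31 | P4 31-32 |
Completion: P0=3  P1=18  P2=30  P3=31  P4=32
Turnaround (C−A): P0=3  P1=10  P2=17  P3=16  P4=17
Turnaround times: P0=3, P1=10, P2=17, P3=16, P4=17
Average turnaround = (3+10+17+16+17) / 5 = 63/5 = 12.60

12.60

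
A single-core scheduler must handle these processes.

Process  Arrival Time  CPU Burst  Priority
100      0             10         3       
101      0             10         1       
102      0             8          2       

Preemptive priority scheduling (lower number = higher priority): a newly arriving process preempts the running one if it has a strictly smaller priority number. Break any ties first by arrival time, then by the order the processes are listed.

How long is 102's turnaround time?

Schedule: | 101 0-10 | 102 10-18 | 100 18-28 |
Completion: 100=28  101=10  102=18
Turnaround(102) = completion − arrival = 18 − 0 = 18

18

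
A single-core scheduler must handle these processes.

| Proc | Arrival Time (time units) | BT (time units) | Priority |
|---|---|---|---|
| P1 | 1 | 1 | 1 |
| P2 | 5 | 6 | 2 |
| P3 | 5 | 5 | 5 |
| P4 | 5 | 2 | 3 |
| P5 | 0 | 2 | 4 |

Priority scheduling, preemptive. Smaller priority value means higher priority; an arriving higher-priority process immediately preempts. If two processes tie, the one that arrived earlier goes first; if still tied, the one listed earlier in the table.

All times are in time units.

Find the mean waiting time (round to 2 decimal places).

Timeline: | P5 0-1 | P1 1-2 | P5 2-3 | idle 3-5 | P2 5-11 | P4 11-13 | P3 13-18 |
Completion: P1=2  P2=11  P3=18  P4=13  P5=3
Turnaround (C−A): P1=1  P2=6  P3=13  P4=8  P5=3
Waiting times: P1=0, P2=0, P3=8, P4=6, P5=1
Average waiting = (0+0+8+6+1) / 5 = 15/5 = 3.00

3.00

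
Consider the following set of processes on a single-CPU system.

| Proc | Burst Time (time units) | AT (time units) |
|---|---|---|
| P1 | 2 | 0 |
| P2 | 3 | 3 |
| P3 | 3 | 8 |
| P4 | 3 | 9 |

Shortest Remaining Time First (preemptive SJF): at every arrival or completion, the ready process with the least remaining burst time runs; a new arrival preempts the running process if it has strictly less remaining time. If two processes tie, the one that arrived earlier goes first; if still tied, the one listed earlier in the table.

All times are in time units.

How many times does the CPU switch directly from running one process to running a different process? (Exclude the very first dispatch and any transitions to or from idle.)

Schedule: | P1 0-2 | idle 2-3 | P2 3-6 | idle 6-8 | P3 8-11 | P4 11-14 |
Completion: P1=2  P2=6  P3=11  P4=14

1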